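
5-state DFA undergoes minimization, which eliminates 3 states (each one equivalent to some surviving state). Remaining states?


Original DFA: 5 states
Redundant states removed: 3
Minimized states = original - removed
= 5 - 3
= 2

2


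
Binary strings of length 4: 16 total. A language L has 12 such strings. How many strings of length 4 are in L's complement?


Alphabet: {0,1}
String length: 4
Total strings of length 4 = 2^4 = 16
Strings in L = 12
Complement = total - |L|
= 16 - 12
= 4

4


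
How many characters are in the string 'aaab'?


String: 'aaab'
Counting characters:
  'a' appears 3 time(s)
  'b' appears 1 time(s)
Total length = 3 + 1 = 4

4


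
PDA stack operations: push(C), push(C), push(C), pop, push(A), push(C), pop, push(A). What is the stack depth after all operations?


Tracing stack operations:
  push(C) -> stack = [C], depth=1
  push(C) -> stack = [C,C], depth=2
  push(C) -> stack = [C,C,C], depth=3
  pop -> removed C, stack = [C,C], depth=2
  push(A) -> stack = [C,C,A], depth=3
  push(C) -> stack = [C,C,A,C], depth=4
  pop -> removed C, stack = [C,C,A], depth=3
  push(A) -> stack = [C,C,A,A], depth=4
Final depth = 4

4


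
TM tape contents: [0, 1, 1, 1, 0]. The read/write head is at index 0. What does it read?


Tape: [0, 1, 1, 1, 0]
Positions: 0 1 2 3 4
Values:    0 1 1 1 0
Head at position 0
tape[0] = 0

0


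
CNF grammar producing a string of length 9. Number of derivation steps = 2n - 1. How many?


Chomsky Normal Form derivation:
String length n = 9
Each step either:
  - Splits a nonterminal into two (n-1 such steps)
  - Converts a nonterminal to terminal (n such steps)
Total = (n-1) + n = 2n - 1
= 2(9) - 1
= 18 - 1
= 17

17


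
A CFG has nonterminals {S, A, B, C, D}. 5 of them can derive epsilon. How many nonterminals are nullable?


Nonterminals: {S, A, B, C, D}
A nonterminal is nullable if it can derive epsilon
Counting nullable nonterminals: 5
Total nullable = 5

5


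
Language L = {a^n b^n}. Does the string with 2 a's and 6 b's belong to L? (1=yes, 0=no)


Language requires equal numbers of a's and b's
PDA pushes for each 'a', pops for each 'b'
Number of a's = 2
Number of b's = 6
2 != 6 -> Reject

0


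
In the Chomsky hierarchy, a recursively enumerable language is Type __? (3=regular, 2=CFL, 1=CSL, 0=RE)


Chomsky hierarchy levels:
  Type 3: Regular (DFA/NFA/regex)
  Type 2: Context-free (PDA)
  Type 1: Context-sensitive
  Type 0: Recursively enumerable (TM)
'recursively enumerable' corresponds to Type 0

0


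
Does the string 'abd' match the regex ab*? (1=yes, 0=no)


Pattern: ab*
String: 'abd'
Pattern requires: exactly one 'a' followed by zero or more 'b's
First char is 'a' -> OK
Rest 'bd': all b's? No
Result: 0

0


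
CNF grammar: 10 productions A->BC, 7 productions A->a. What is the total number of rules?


CNF allows two rule forms:
  A -> BC (binary): 10 rules
  A -> a (terminal): 7 rules
Total = 10 + 7 = 17

17


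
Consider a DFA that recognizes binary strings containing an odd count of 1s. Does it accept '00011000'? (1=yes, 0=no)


DFA has 2 states: q_even (start, accept=no) and q_odd
Processing string '00011000' character by character:
  Position 0: read '0', 1-count=0 -> q_even (no change)
  Position 1: read '0', 1-count=0 -> q_even (no change)
  Position 2: read '0', 1-count=0 -> q_even (no change)
  Position 3: read '1', 1-count=1 -> q_odd
  Position 4: read '1', 1-count=2 -> q_even
  Position 5: read '0', 1-count=2 -> q_even (no change)
  Position 6: read '0', 1-count=2 -> q_even (no change)
  Position 7: read '0', 1-count=2 -> q_even (no change)
Final state: q_even, total 1s = 2 (even); the DFA requires an odd count -> reject

0


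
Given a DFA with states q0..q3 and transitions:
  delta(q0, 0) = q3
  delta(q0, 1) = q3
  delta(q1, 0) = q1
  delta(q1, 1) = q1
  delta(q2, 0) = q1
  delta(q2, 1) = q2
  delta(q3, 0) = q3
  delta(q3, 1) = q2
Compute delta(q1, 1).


Looking up transition function:
delta(q1, 1) in the table
Row: q1, Column: 1
Result: q1

q1


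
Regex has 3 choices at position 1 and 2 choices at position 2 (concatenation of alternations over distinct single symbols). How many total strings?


First group: 3 alternatives
Second group: 2 alternatives
Concatenation: each choice from group 1 pairs with each from group 2
Total = 3 x 2 = 6

6


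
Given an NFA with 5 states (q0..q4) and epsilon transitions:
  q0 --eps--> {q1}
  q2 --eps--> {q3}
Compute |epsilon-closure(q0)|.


Starting from q0
Initialize closure = {q0}
Follow epsilon from q0 -> add q1
Final closure: {q0, q1}
Size = 2

2


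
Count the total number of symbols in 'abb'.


String: 'abb'
Counting characters:
  'a' appears 1 time(s)
  'b' appears 2 time(s)
Total length = 1 + 2 = 3

3


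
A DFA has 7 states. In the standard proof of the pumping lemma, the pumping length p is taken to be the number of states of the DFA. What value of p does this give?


Pumping lemma for regular languages (standard proof):
Take p = |Q|, the number of DFA states.
Any string of length >= |Q| passes through |Q|+1 states while reading its first |Q| symbols,
so by pigeonhole some state repeats, giving the loop that can be pumped.
Here |Q| = 7
Therefore the proof uses p = 7

7


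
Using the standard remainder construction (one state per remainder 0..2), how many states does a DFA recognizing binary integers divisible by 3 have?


Divisibility by 3 is tracked via the remainder mod 3: 0, 1, ..., 2
The construction assigns one state to each remainder
Number of remainders = 3

3


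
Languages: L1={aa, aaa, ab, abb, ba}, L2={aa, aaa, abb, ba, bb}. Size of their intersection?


L1 = {aa, aaa, ab, abb, ba}
L2 = {aa, aaa, abb, ba, bb}
Checking each string in L1 against L2:
  'aa': in L2? Yes
  'aaa': in L2? Yes
  'ab': in L2? No
  'abb': in L2? Yes
  'ba': in L2? Yes
Intersection = {aa, aaa, abb, ba}
|L1 ∩ L2| = 4

4


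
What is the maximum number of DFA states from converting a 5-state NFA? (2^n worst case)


NFA has 5 states
Subset construction: each DFA state = subset of NFA states
Maximum subsets = 2^5
2^5 = 32

32


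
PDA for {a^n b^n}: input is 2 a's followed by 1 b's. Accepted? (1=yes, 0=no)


Language requires equal numbers of a's and b's
PDA pushes for each 'a', pops for each 'b'
Number of a's = 2
Number of b's = 1
2 != 1 -> Reject

0


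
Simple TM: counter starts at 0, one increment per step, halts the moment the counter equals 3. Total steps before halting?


Counter starts at 0. Counting sequence:
  Step 1: counter = 1
  Step 2: counter = 2
  Step 3: counter = 3
Counter reached 3 -> halt
Total steps = 3

3


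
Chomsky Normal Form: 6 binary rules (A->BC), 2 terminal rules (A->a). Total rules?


CNF allows two rule forms:
  A -> BC (binary): 6 rules
  A -> a (terminal): 2 rules
Total = 6 + 2 = 8

8


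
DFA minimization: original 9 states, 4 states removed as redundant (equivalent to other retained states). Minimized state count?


Original DFA: 9 states
Redundant states removed: 4
Minimized states = original - removed
= 9 - 4
= 5

5


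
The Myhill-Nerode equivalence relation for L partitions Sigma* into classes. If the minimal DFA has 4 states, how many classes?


Myhill-Nerode theorem:
Number of equivalence classes = number of states in minimal DFA
Minimal DFA states = 4
Therefore equivalence classes = 4

4


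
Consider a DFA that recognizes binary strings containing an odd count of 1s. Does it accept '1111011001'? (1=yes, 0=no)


DFA has 2 states: q_even (start, accept=no) and q_odd
Processing string '1111011001' character by character:
  Position 0: read '1', 1-count=1 -> q_odd
  Position 1: read '1', 1-count=2 -> q_even
  Position 2: read '1', 1-count=3 -> q_odd
  Position 3: read '1', 1-count=4 -> q_even
  Position 4: read '0', 1-count=4 -> q_even (no change)
  Position 5: read '1', 1-count=5 -> q_odd
  Position 6: read '1', 1-count=6 -> q_even
  Position 7: read '0', 1-count=6 -> q_even (no change)
  Position 8: read '0', 1-count=6 -> q_even (no change)
  Position 9: read '1', 1-count=7 -> q_odd
Final state: q_odd, total 1s = 7 (odd); the DFA requires an odd count -> accept

1


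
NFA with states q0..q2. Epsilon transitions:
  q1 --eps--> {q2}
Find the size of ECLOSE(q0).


Starting from q0
Initialize closure = {q0}
q0 has no outgoing epsilon transitions -> nothing to add
Final closure: {q0}
Size = 1

1


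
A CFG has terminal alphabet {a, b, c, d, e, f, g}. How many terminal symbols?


Terminal symbols: a, b, c, d, e, f, g
Counting each: a (#1), b (#2), c (#3), d (#4), e (#5), f (#6), g (#7)
Total = 7

7


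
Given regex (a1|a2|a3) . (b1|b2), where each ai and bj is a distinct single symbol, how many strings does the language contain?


First group: 3 alternatives
Second group: 2 alternatives
Concatenation: each choice from group 1 pairs with each from group 2
Total = 3 x 2 = 6

6


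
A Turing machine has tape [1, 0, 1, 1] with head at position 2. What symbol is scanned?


Tape: [1, 0, 1, 1]
Positions: 0 1 2 3
Values:    1 0 1 1
Head at position 2
tape[2] = 1

1


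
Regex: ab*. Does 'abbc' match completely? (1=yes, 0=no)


Pattern: ab*
String: 'abbc'
Pattern requires: exactly one 'a' followed by zero or more 'b's
First char is 'a' -> OK
Rest 'bbc': all b's? No
Result: 0

0


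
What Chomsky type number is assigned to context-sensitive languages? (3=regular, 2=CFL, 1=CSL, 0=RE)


Chomsky hierarchy levels:
  Type 3: Regular (DFA/NFA/regex)
  Type 2: Context-free (PDA)
  Type 1: Context-sensitive
  Type 0: Recursively enumerable (TM)
'context-sensitive' corresponds to Type 1

1


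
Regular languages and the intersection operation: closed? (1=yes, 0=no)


Regular languages are closed under all standard operations:
- Union: Yes (product construction)
- Intersection: Yes (product construction)
- Complement: Yes (swap accept/reject)
- Concatenation: Yes (NFA construction)
Operation: intersection -> Closed

1


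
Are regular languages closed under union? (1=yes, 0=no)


Regular languages are closed under:
- Union (DFA product construction)
- Intersection (DFA product construction)
- Complement (swap accept/reject states)
- Concatenation (NFA construction)
- Kleene star (NFA construction)
union is in this list
Therefore: closed

1


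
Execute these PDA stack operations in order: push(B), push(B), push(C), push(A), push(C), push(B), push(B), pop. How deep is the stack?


Tracing stack operations:
  push(B) -> stack = [B], depth=1
  push(B) -> stack = [B,B], depth=2
  push(C) -> stack = [B,B,C], depth=3
  push(A) -> stack = [B,B,C,A], depth=4
  push(C) -> stack = [B,B,C,A,C], depth=5
  push(B) -> stack = [B,B,C,A,C,B], depth=6
  push(B) -> stack = [B,B,C,A,C,B,B], depth=7
  pop -> removed B, stack = [B,B,C,A,C,B], depth=6
Final depth = 6

6


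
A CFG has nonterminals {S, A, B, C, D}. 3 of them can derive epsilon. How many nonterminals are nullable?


Nonterminals: {S, A, B, C, D}
A nonterminal is nullable if it can derive epsilon
Counting nullable nonterminals: 3
Total nullable = 3

3


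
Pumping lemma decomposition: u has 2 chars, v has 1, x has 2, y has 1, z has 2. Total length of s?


|s| = |u| + |v| + |x| + |y| + |z|
= 2 + 1 + 2 + 1 + 2
= 3 + 2 + 3
= 5 + 3
= 8

8


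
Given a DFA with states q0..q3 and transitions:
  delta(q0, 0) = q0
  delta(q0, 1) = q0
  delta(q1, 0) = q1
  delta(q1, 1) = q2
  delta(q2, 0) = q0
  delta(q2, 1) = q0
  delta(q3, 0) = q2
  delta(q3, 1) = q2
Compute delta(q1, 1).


Looking up transition function:
delta(q1, 1) in the table
Row: q1, Column: 1
Result: q2

q2


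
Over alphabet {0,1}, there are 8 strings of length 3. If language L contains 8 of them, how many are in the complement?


Alphabet: {0,1}
String length: 3
Total strings of length 3 = 2^3 = 8
Strings in L = 8
Complement = total - |L|
= 8 - 8
= 0

0


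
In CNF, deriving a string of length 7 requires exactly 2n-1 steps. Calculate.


Chomsky Normal Form derivation:
String length n = 7
Each step either:
  - Splits a nonterminal into two (n-1 such steps)
  - Converts a nonterminal to terminal (n such steps)
Total = (n-1) + n = 2n - 1
= 2(7) - 1
= 14 - 1
= 13

13


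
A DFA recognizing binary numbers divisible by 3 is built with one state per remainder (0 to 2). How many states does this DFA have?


Divisibility by 3 is tracked via the remainder mod 3: 0, 1, ..., 2
The construction assigns one state to each remainder
Number of remainders = 3

3


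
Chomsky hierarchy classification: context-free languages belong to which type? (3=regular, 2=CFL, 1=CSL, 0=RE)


Chomsky hierarchy levels:
  Type 3: Regular (DFA/NFA/regex)
  Type 2: Context-free (PDA)
  Type 1: Context-sensitive
  Type 0: Recursively enumerable (TM)
'context-free' corresponds to Type 2

2


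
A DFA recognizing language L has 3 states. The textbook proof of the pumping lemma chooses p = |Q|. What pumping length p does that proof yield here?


Pumping lemma for regular languages (standard proof):
Take p = |Q|, the number of DFA states.
Any string of length >= |Q| passes through |Q|+1 states while reading its first |Q| symbols,
so by pigeonhole some state repeats, giving the loop that can be pumped.
Here |Q| = 3
Therefore the proof uses p = 3

3


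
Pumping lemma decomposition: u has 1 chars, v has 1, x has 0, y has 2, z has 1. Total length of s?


|s| = |u| + |v| + |x| + |y| + |z|
= 1 + 1 + 0 + 2 + 1
= 2 + 0 + 3
= 2 + 3
= 5

5


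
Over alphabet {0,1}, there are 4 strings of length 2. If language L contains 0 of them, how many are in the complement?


Alphabet: {0,1}
String length: 2
Total strings of length 2 = 2^2 = 4
Strings in L = 0
Complement = total - |L|
= 4 - 0
= 4

4


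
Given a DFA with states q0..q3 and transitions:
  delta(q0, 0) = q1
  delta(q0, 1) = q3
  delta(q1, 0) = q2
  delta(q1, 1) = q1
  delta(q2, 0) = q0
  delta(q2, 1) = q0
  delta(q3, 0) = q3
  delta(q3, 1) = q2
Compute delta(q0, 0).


Looking up transition function:
delta(q0, 0) in the table
Row: q0, Column: 0
Result: q1

q1


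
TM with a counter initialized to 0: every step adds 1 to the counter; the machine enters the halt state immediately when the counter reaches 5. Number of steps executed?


Counter starts at 0. Counting sequence:
  Step 1: counter = 1
  Step 2: counter = 2
  Step 3: counter = 3
  Step 4: counter = 4
  Step 5: counter = 5
Counter reached 5 -> halt
Total steps = 5

5


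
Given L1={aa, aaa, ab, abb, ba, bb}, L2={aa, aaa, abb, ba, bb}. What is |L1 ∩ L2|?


L1 = {aa, aaa, ab, abb, ba, bb}
L2 = {aa, aaa, abb, ba, bb}
Checking each string in L1 against L2:
  'aa': in L2? Yes
  'aaa': in L2? Yes
  'ab': in L2? No
  'abb': in L2? Yes
  'ba': in L2? Yes
  'bb': in L2? Yes
Intersection = {aa, aaa, abb, ba, bb}
|L1 ∩ L2| = 5

5


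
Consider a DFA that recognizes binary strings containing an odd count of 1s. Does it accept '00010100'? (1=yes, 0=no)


DFA has 2 states: q_even (start, accept=no) and q_odd
Processing string '00010100' character by character:
  Position 0: read '0', 1-count=0 -> q_even (no change)
  Position 1: read '0', 1-count=0 -> q_even (no change)
  Position 2: read '0', 1-count=0 -> q_even (no change)
  Position 3: read '1', 1-count=1 -> q_odd
  Position 4: read '0', 1-count=1 -> q_odd (no change)
  Position 5: read '1', 1-count=2 -> q_even
  Position 6: read '0', 1-count=2 -> q_even (no change)
  Position 7: read '0', 1-count=2 -> q_even (no change)
Final state: q_even, total 1s = 2 (even); the DFA requires an odd count -> reject

0


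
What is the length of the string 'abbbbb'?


String: 'abbbbb'
Counting characters:
  'a' appears 1 time(s)
  'b' appears 5 time(s)
Total length = 1 + 5 = 6

6


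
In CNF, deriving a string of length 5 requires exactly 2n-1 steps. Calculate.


Chomsky Normal Form derivation:
String length n = 5
Each step either:
  - Splits a nonterminal into two (n-1 such steps)
  - Converts a nonterminal to terminal (n such steps)
Total = (n-1) + n = 2n - 1
= 2(5) - 1
= 10 - 1
= 9

9


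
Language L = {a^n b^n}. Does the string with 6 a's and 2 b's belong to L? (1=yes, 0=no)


Language requires equal numbers of a's and b's
PDA pushes for each 'a', pops for each 'b'
Number of a's = 6
Number of b's = 2
6 != 2 -> Reject

0


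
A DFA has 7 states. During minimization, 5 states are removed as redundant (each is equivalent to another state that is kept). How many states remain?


Original DFA: 7 states
Redundant states removed: 5
Minimized states = original - removed
= 7 - 5
= 2

2


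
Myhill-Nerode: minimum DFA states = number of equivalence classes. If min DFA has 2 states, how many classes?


Myhill-Nerode theorem:
Number of equivalence classes = number of states in minimal DFA
Minimal DFA states = 2
Therefore equivalence classes = 2

2


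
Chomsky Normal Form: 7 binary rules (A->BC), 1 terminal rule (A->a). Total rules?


CNF allows two rule forms:
  A -> BC (binary): 7 rules
  A -> a (terminal): 1 rule
Total = 7 + 1 = 8

8


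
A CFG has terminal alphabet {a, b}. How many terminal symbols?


Terminal symbols: a, b
Counting each: a (#1), b (#2)
Total = 2

2


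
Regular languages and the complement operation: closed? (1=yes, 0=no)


Regular languages are closed under all standard operations:
- Union: Yes (product construction)
- Intersection: Yes (product construction)
- Complement: Yes (swap accept/reject)
- Concatenation: Yes (NFA construction)
Operation: complement -> Closed

1


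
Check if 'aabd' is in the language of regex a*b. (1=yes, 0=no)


Pattern: a*b
String: 'aabd'
Pattern requires: zero or more 'a's followed by exactly one 'b'
Found 2 leading 'a's
Remaining: 'bd'
Remaining is not 'b' -> no match
Result: 0

0


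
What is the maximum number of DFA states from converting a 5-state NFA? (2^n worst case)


NFA has 5 states
Subset construction: each DFA state = subset of NFA states
Maximum subsets = 2^5
2^5 = 32

32


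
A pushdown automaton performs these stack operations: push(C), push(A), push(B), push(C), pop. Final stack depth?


Tracing stack operations:
  push(C) -> stack = [C], depth=1
  push(A) -> stack = [C,A], depth=2
  push(B) -> stack = [C,A,B], depth=3
  push(C) -> stack = [C,A,B,C], depth=4
  pop -> removed C, stack = [C,A,B], depth=3
Final depth = 3

3


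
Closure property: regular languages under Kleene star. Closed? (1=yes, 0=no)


Regular languages are closed under:
- Union (DFA product construction)
- Intersection (DFA product construction)
- Complement (swap accept/reject states)
- Concatenation (NFA construction)
- Kleene star (NFA construction)
Kleene star is in this list
Therefore: closed

1


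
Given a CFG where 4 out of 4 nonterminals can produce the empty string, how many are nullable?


Nonterminals: {S, A, B, C}
A nonterminal is nullable if it can derive epsilon
Counting nullable nonterminals: 4
Total nullable = 4

4


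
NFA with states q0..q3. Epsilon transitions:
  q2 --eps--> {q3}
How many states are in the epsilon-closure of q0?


Starting from q0
Initialize closure = {q0}
q0 has no outgoing epsilon transitions -> nothing to add
Final closure: {q0}
Size = 1

1


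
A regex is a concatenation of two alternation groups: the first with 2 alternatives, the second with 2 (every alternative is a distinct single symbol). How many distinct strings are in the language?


First group: 2 alternatives
Second group: 2 alternatives
Concatenation: each choice from group 1 pairs with each from group 2
Total = 2 x 2 = 4

4


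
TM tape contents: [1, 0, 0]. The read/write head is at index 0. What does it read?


Tape: [1, 0, 0]
Positions: 0 1 2
Values:    1 0 0
Head at position 0
tape[0] = 1

1


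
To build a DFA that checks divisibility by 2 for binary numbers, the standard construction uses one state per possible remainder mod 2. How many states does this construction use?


Divisibility by 2 is tracked via the remainder mod 2: 0, 1, ..., 1
The construction assigns one state to each remainder
Number of remainders = 2

2


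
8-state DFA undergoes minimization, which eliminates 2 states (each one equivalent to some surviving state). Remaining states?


Original DFA: 8 states
Redundant states removed: 2
Minimized states = original - removed
= 8 - 2
= 6

6


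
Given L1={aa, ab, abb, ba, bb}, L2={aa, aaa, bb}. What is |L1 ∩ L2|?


L1 = {aa, ab, abb, ba, bb}
L2 = {aa, aaa, bb}
Checking each string in L1 against L2:
  'aa': in L2? Yes
  'ab': in L2? No
  'abb': in L2? No
  'ba': in L2? No
  'bb': in L2? Yes
Intersection = {aa, bb}
|L1 ∩ L2| = 2

2


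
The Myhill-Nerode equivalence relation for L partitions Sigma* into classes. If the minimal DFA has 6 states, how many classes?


Myhill-Nerode theorem:
Number of equivalence classes = number of states in minimal DFA
Minimal DFA states = 6
Therefore equivalence classes = 6

6


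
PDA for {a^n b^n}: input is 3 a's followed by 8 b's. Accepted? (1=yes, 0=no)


Language requires equal numbers of a's and b's
PDA pushes for each 'a', pops for each 'b'
Number of a's = 3
Number of b's = 8
3 != 8 -> Reject

0


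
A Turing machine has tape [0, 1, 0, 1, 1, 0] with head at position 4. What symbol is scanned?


Tape: [0, 1, 0, 1, 1, 0]
Positions: 0 1 2 3 4 5
Values:    0 1 0 1 1 0
Head at position 4
tape[4] = 1

1


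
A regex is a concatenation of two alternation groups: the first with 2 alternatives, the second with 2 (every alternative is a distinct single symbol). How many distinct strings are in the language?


First group: 2 alternatives
Second group: 2 alternatives
Concatenation: each choice from group 1 pairs with each from group 2
Total = 2 x 2 = 4

4


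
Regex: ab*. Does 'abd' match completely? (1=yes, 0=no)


Pattern: ab*
String: 'abd'
Pattern requires: exactly one 'a' followed by zero or more 'b's
First char is 'a' -> OK
Rest 'bd': all b's? No
Result: 0

0


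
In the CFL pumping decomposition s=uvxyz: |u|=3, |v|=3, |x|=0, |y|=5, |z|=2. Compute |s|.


|s| = |u| + |v| + |x| + |y| + |z|
= 3 + 3 + 0 + 5 + 2
= 6 + 0 + 7
= 6 + 7
= 13

13


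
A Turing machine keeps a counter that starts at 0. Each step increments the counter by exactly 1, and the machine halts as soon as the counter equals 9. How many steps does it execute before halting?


Counter starts at 0. Counting sequence:
  Step 1: counter = 1
  Step 2: counter = 2
  Step 3: counter = 3
  Step 4: counter = 4
  Step 5: counter = 5
  Step 6: counter = 6
  ...
  Step 9: counter = 9
Counter reached 9 -> halt
Total steps = 9

9


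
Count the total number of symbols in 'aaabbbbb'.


String: 'aaabbbbb'
Counting characters:
  'a' appears 3 time(s)
  'b' appears 5 time(s)
Total length = 3 + 5 = 8

8


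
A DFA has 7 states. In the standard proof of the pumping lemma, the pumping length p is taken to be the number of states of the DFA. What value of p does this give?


Pumping lemma for regular languages (standard proof):
Take p = |Q|, the number of DFA states.
Any string of length >= |Q| passes through |Q|+1 states while reading its first |Q| symbols,
so by pigeonhole some state repeats, giving the loop that can be pumped.
Here |Q| = 7
Therefore the proof uses p = 7

7


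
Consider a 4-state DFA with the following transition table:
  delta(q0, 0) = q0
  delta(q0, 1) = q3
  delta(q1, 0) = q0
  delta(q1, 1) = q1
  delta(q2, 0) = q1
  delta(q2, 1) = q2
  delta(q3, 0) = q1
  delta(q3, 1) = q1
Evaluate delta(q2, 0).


Looking up transition function:
delta(q2, 0) in the table
Row: q2, Column: 0
Result: q1

q1


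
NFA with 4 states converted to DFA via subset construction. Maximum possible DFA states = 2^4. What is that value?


NFA has 4 states
Subset construction: each DFA state = subset of NFA states
Maximum subsets = 2^4
2^4 = 16

16


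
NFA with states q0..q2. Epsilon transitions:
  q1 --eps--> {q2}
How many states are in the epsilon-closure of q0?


Starting from q0
Initialize closure = {q0}
q0 has no outgoing epsilon transitions -> nothing to add
Final closure: {q0}
Size = 1

1


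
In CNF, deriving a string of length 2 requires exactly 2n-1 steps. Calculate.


Chomsky Normal Form derivation:
String length n = 2
Each step either:
  - Splits a nonterminal into two (n-1 such steps)
  - Converts a nonterminal to terminal (n such steps)
Total = (n-1) + n = 2n - 1
= 2(2) - 1
= 4 - 1
= 3

3


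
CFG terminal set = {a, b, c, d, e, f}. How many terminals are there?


Terminal symbols: a, b, c, d, e, f
Counting each: a (#1), b (#2), c (#3), d (#4), e (#5), f (#6)
Total = 6

6


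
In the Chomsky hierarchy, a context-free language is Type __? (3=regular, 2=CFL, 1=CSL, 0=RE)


Chomsky hierarchy levels:
  Type 3: Regular (DFA/NFA/regex)
  Type 2: Context-free (PDA)
  Type 1: Context-sensitive
  Type 0: Recursively enumerable (TM)
'context-free' corresponds to Type 2

2


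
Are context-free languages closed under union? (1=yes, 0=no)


CFL closure properties:
  Closed under: union, concatenation, Kleene star
  NOT closed under: intersection, complement
Operation 'union' is in closed list -> Yes (closed)

1


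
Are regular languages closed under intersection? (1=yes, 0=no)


Regular languages are closed under:
- Union (DFA product construction)
- Intersection (DFA product construction)
- Complement (swap accept/reject states)
- Concatenation (NFA construction)
- Kleene star (NFA construction)
intersection is in this list
Therefore: closed

1


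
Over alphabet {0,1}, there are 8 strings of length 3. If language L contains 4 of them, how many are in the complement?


Alphabet: {0,1}
String length: 3
Total strings of length 3 = 2^3 = 8
Strings in L = 4
Complement = total - |L|
= 8 - 4
= 4

4


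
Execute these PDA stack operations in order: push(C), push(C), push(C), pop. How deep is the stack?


Tracing stack operations:
  push(C) -> stack = [C], depth=1
  push(C) -> stack = [C,C], depth=2
  push(C) -> stack = [C,C,C], depth=3
  pop -> removed C, stack = [C,C], depth=2
Final depth = 2

2


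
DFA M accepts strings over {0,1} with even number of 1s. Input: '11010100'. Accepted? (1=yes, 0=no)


DFA has 2 states: q_even (start, accept=yes) and q_odd
Processing string '11010100' character by character:
  Position 0: read '1', 1-count=1 -> q_odd
  Position 1: read '1', 1-count=2 -> q_even
  Position 2: read '0', 1-count=2 -> q_even (no change)
  Position 3: read '1', 1-count=3 -> q_odd
  Position 4: read '0', 1-count=3 -> q_odd (no change)
  Position 5: read '1', 1-count=4 -> q_even
  Position 6: read '0', 1-count=4 -> q_even (no change)
  Position 7: read '0', 1-count=4 -> q_even (no change)
Final state: q_even, total 1s = 4 (even); the DFA requires an even count -> accept

1


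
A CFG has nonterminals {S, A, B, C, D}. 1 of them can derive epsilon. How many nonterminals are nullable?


Nonterminals: {S, A, B, C, D}
A nonterminal is nullable if it can derive epsilon
Counting nullable nonterminals: 1
Total nullable = 1

1


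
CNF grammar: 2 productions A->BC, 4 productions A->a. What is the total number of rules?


CNF allows two rule forms:
  A -> BC (binary): 2 rules
  A -> a (terminal): 4 rules
Total = 2 + 4 = 6

6


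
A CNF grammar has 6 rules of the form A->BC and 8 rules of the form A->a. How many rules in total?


CNF allows two rule forms:
  A -> BC (binary): 6 rules
  A -> a (terminal): 8 rules
Total = 6 + 8 = 14

14


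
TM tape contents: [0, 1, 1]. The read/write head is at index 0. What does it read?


Tape: [0, 1, 1]
Positions: 0 1 2
Values:    0 1 1
Head at position 0
tape[0] = 0

0


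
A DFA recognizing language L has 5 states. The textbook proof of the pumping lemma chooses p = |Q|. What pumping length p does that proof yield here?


Pumping lemma for regular languages (standard proof):
Take p = |Q|, the number of DFA states.
Any string of length >= |Q| passes through |Q|+1 states while reading its first |Q| symbols,
so by pigeonhole some state repeats, giving the loop that can be pumped.
Here |Q| = 5
Therefore the proof uses p = 5

5


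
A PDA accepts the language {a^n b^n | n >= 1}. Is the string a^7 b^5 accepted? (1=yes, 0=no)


Language requires equal numbers of a's and b's
PDA pushes for each 'a', pops for each 'b'
Number of a's = 7
Number of b's = 5
7 != 5 -> Reject

0


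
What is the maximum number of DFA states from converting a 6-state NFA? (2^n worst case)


NFA has 6 states
Subset construction: each DFA state = subset of NFA states
Maximum subsets = 2^6
2^6 = 64

64


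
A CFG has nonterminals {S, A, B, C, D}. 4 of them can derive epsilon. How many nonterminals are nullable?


Nonterminals: {S, A, B, C, D}
A nonterminal is nullable if it can derive epsilon
Counting nullable nonterminals: 4
Total nullable = 4

4


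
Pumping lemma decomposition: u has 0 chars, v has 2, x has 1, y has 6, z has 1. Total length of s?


|s| = |u| + |v| + |x| + |y| + |z|
= 0 + 2 + 1 + 6 + 1
= 2 + 1 + 7
= 3 + 7
= 10

10


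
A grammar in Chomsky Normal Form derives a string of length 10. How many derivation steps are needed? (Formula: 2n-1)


Chomsky Normal Form derivation:
String length n = 10
Each step either:
  - Splits a nonterminal into two (n-1 such steps)
  - Converts a nonterminal to terminal (n such steps)
Total = (n-1) + n = 2n - 1
= 2(10) - 1
= 20 - 1
= 19

19


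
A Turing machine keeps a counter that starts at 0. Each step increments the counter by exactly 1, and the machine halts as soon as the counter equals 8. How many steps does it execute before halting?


Counter starts at 0. Counting sequence:
  Step 1: counter = 1
  Step 2: counter = 2
  Step 3: counter = 3
  Step 4: counter = 4
  Step 5: counter = 5
  Step 6: counter = 6
  Step 7: counter = 7
  Step 8: counter = 8
Counter reached 8 -> halt
Total steps = 8

8


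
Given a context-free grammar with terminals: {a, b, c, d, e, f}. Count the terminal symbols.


Terminal symbols: a, b, c, d, e, f
Counting each: a (#1), b (#2), c (#3), d (#4), e (#5), f (#6)
Total = 6

6


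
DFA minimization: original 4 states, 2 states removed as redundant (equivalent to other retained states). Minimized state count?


Original DFA: 4 states
Redundant states removed: 2
Minimized states = original - removed
= 4 - 2
= 2

2


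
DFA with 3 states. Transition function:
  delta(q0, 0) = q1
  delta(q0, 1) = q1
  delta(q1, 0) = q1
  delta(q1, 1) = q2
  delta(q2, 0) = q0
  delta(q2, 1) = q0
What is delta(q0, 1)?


Looking up transition function:
delta(q0, 1) in the table
Row: q0, Column: 1
Result: q1

q1


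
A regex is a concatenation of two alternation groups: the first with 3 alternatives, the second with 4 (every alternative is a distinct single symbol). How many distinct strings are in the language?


First group: 3 alternatives
Second group: 4 alternatives
Concatenation: each choice from group 1 pairs with each from group 2
Total = 3 x 4 = 12

12


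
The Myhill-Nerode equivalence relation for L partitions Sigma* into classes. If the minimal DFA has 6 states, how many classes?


Myhill-Nerode theorem:
Number of equivalence classes = number of states in minimal DFA
Minimal DFA states = 6
Therefore equivalence classes = 6

6


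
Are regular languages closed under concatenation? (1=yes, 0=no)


Regular languages are closed under:
- Union (DFA product construction)
- Intersection (DFA product construction)
- Complement (swap accept/reject states)
- Concatenation (NFA construction)
- Kleene star (NFA construction)
concatenation is in this list
Therefore: closed

1


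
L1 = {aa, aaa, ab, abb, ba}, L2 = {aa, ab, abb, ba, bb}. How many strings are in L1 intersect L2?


L1 = {aa, aaa, ab, abb, ba}
L2 = {aa, ab, abb, ba, bb}
Checking each string in L1 against L2:
  'aa': in L2? Yes
  'aaa': in L2? No
  'ab': in L2? Yes
  'abb': in L2? Yes
  'ba': in L2? Yes
Intersection = {aa, ab, abb, ba}
|L1 ∩ L2| = 4

4


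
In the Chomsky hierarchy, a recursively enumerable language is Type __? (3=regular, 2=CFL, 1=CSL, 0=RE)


Chomsky hierarchy levels:
  Type 3: Regular (DFA/NFA/regex)
  Type 2: Context-free (PDA)
  Type 1: Context-sensitive
  Type 0: Recursively enumerable (TM)
'recursively enumerable' corresponds to Type 0

0


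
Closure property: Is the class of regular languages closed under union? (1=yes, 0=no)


Regular languages are closed under all standard operations:
- Union: Yes (product construction)
- Intersection: Yes (product construction)
- Complement: Yes (swap accept/reject)
- Concatenation: Yes (NFA construction)
Operation: union -> Closed

1


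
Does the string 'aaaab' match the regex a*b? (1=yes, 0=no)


Pattern: a*b
String: 'aaaab'
Pattern requires: zero or more 'a's followed by exactly one 'b'
Found 4 leading 'a's
Remaining: 'b'
Remaining is exactly 'b' -> match
Result: 1

1


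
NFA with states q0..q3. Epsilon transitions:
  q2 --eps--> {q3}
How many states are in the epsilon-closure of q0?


Starting from q0
Initialize closure = {q0}
q0 has no outgoing epsilon transitions -> nothing to add
Final closure: {q0}
Size = 1

1


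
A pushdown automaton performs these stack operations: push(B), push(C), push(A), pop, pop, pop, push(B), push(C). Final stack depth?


Tracing stack operations:
  push(B) -> stack = [B], depth=1
  push(C) -> stack = [B,C], depth=2
  push(A) -> stack = [B,C,A], depth=3
  pop -> removed A, stack = [B,C], depth=2
  pop -> removed C, stack = [B], depth=1
  pop -> removed B, stack = [], depth=0
  push(B) -> stack = [B], depth=1
  push(C) -> stack = [B,C], depth=2
Final depth = 2

2


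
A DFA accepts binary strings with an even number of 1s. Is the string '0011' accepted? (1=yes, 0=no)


DFA has 2 states: q_even (start, accept=yes) and q_odd
Processing string '0011' character by character:
  Position 0: read '0', 1-count=0 -> q_even (no change)
  Position 1: read '0', 1-count=0 -> q_even (no change)
  Position 2: read '1', 1-count=1 -> q_odd
  Position 3: read '1', 1-count=2 -> q_even
Final state: q_even, total 1s = 2 (even); the DFA requires an even count -> accept

1


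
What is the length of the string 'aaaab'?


String: 'aaaab'
Counting characters:
  'a' appears 4 time(s)
  'b' appears 1 time(s)
Total length = 4 + 1 = 5

5


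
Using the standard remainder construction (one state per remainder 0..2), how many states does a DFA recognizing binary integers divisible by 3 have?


Divisibility by 3 is tracked via the remainder mod 3: 0, 1, ..., 2
The construction assigns one state to each remainder
Number of remainders = 3

3


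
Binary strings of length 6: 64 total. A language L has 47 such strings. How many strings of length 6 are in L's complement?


Alphabet: {0,1}
String length: 6
Total strings of length 6 = 2^6 = 64
Strings in L = 47
Complement = total - |L|
= 64 - 47
= 17

17


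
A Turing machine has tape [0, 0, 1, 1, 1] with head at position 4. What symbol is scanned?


Tape: [0, 0, 1, 1, 1]
Positions: 0 1 2 3 4
Values:    0 0 1 1 1
Head at position 4
tape[4] = 1

1


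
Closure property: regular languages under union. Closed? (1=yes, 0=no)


Regular languages are closed under:
- Union (DFA product construction)
- Intersection (DFA product construction)
- Complement (swap accept/reject states)
- Concatenation (NFA construction)
- Kleene star (NFA construction)
union is in this list
Therefore: closed

1


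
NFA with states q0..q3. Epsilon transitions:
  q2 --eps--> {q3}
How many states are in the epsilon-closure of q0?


Starting from q0
Initialize closure = {q0}
q0 has no outgoing epsilon transitions -> nothing to add
Final closure: {q0}
Size = 1

1


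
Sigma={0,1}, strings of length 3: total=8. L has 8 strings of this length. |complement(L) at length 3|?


Alphabet: {0,1}
String length: 3
Total strings of length 3 = 2^3 = 8
Strings in L = 8
Complement = total - |L|
= 8 - 8
= 0

0


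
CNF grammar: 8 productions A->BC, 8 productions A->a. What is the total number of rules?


CNF allows two rule forms:
  A -> BC (binary): 8 rules
  A -> a (terminal): 8 rules
Total = 8 + 8 = 16

16


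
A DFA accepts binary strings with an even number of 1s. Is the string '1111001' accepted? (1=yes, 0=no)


DFA has 2 states: q_even (start, accept=yes) and q_odd
Processing string '1111001' character by character:
  Position 0: read '1', 1-count=1 -> q_odd
  Position 1: read '1', 1-count=2 -> q_even
  Position 2: read '1', 1-count=3 -> q_odd
  Position 3: read '1', 1-count=4 -> q_even
  Position 4: read '0', 1-count=4 -> q_even (no change)
  Position 5: read '0', 1-count=4 -> q_even (no change)
  Position 6: read '1', 1-count=5 -> q_odd
Final state: q_odd, total 1s = 5 (odd); the DFA requires an even count -> reject

0


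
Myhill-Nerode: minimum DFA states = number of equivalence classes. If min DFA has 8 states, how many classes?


Myhill-Nerode theorem:
Number of equivalence classes = number of states in minimal DFA
Minimal DFA states = 8
Therefore equivalence classes = 8

8


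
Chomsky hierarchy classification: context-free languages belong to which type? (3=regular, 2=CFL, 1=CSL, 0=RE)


Chomsky hierarchy levels:
  Type 3: Regular (DFA/NFA/regex)
  Type 2: Context-free (PDA)
  Type 1: Context-sensitive
  Type 0: Recursively enumerable (TM)
'context-free' corresponds to Type 2

2


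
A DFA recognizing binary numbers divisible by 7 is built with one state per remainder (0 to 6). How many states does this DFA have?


Divisibility by 7 is tracked via the remainder mod 7: 0, 1, ..., 6
The construction assigns one state to each remainder
Number of remainders = 7

7


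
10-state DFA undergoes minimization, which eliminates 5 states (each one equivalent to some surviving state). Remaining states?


Original DFA: 10 states
Redundant states removed: 5
Minimized states = original - removed
= 10 - 5
= 5

5


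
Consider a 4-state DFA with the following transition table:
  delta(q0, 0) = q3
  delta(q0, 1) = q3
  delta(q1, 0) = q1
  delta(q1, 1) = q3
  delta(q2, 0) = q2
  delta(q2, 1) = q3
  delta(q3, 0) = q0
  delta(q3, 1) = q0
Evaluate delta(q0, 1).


Looking up transition function:
delta(q0, 1) in the table
Row: q0, Column: 1
Result: q3

q3


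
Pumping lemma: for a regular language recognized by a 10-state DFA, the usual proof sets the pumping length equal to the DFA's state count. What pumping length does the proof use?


Pumping lemma for regular languages (standard proof):
Take p = |Q|, the number of DFA states.
Any string of length >= |Q| passes through |Q|+1 states while reading its first |Q| symbols,
so by pigeonhole some state repeats, giving the loop that can be pumped.
Here |Q| = 10
Therefore the proof uses p = 10

10


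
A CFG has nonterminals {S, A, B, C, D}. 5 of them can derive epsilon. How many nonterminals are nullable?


Nonterminals: {S, A, B, C, D}
A nonterminal is nullable if it can derive epsilon
Counting nullable nonterminals: 5
Total nullable = 5

5


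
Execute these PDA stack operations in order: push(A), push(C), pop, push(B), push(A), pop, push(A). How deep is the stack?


Tracing stack operations:
  push(A) -> stack = [A], depth=1
  push(C) -> stack = [A,C], depth=2
  pop -> removed C, stack = [A], depth=1
  push(B) -> stack = [A,B], depth=2
  push(A) -> stack = [A,B,A], depth=3
  pop -> removed A, stack = [A,B], depth=2
  push(A) -> stack = [A,B,A], depth=3
Final depth = 3

3


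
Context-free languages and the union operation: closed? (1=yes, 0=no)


CFL closure properties:
  Closed under: union, concatenation, Kleene star
  NOT closed under: intersection, complement
Operation 'union' is in closed list -> Yes (closed)

1


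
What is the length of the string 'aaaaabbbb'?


String: 'aaaaabbbb'
Counting characters:
  'a' appears 5 time(s)
  'b' appears 4 time(s)
Total length = 5 + 4 = 9

9


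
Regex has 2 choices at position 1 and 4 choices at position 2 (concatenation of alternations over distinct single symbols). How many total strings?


First group: 2 alternatives
Second group: 4 alternatives
Concatenation: each choice from group 1 pairs with each from group 2
Total = 2 x 4 = 8

8
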